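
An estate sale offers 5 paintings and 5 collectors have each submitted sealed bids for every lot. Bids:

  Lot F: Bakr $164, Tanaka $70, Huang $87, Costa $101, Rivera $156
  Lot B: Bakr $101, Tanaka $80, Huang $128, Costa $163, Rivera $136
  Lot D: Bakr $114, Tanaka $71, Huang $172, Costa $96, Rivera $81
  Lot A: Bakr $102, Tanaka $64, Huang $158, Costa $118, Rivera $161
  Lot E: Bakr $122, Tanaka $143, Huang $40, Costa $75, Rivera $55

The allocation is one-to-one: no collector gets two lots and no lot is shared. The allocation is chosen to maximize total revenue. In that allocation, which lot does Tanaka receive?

Optimal: Bakr→Lot F ($164), Tanaka→Lot E ($143), Huang→Lot D ($172), Costa→Lot B ($163), Rivera→Lot A ($161) — total 164+143+172+163+161 = $803.
No other one-to-one assignment exceeds $803.

Tanaka receives Lot E.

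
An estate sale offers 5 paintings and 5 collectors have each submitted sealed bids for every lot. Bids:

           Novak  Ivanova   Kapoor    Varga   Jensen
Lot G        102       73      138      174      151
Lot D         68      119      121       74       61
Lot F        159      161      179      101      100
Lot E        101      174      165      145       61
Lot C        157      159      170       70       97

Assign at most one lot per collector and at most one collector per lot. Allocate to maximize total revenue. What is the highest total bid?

Max total: $751

Optimal: Novak→Lot C ($157), Ivanova→Lot D ($119), Kapoor→Lot F ($179), Varga→Lot E ($145), Jensen→Lot G ($151) — total 157+119+179+145+151 = $751.
Max-entry greedy (repeatedly take the single best remaining cell) gives $745, worse by 6.
Next-best assignment: Novak→Lot C, Ivanova→Lot E, Kapoor→Lot F, Varga→Lot G, Jensen→Lot D = $745.
Every other assignment is strictly worse.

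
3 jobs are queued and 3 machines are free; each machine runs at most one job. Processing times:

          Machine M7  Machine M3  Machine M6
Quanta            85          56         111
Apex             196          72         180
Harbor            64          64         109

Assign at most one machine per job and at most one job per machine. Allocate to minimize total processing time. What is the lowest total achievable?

Min total: 247 min

Optimal: Quanta→Machine M6 (111 min), Apex→Machine M3 (72 min), Harbor→Machine M7 (64 min) — total 111+72+64 = 247 min.
Row-greedy (each job in turn takes its cheapest remaining machine) gives 300 min, worse by 53.
No other one-to-one assignment undercuts 247 min.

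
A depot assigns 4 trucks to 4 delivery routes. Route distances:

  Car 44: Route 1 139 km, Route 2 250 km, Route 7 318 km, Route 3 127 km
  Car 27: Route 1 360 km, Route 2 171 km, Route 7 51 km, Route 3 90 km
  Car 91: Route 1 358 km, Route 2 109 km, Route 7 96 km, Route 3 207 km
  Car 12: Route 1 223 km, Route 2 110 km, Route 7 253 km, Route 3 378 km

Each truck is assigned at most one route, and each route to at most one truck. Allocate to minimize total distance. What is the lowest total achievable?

Minimum total: 435 km

Optimal: Car 44→Route 1 (139 km), Car 27→Route 3 (90 km), Car 91→Route 7 (96 km), Car 12→Route 2 (110 km) — total 139+90+96+110 = 435 km.
Column-greedy (each route in turn goes to its cheapest remaining truck) gives 677 km, worse by 242.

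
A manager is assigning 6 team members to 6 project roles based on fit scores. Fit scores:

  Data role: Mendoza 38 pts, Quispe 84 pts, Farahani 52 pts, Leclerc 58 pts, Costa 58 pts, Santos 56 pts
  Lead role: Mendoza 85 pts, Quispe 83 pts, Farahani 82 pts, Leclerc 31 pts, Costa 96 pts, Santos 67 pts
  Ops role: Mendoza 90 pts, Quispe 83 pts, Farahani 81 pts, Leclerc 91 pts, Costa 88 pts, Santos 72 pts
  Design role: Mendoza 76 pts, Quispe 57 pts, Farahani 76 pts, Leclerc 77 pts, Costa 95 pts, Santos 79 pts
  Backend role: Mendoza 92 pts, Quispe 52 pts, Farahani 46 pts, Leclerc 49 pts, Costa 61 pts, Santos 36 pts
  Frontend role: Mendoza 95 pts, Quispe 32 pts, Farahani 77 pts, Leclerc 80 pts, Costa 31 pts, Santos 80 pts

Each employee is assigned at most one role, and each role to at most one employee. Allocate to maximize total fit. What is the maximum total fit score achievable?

Treat this as an assignment problem: match each employee to one role.
Optimal: Mendoza→Backend role (92 pts), Quispe→Data role (84 pts), Farahani→Lead role (82 pts), Leclerc→Ops role (91 pts), Costa→Design role (95 pts), Santos→Frontend role (80 pts) — total 92+84+82+91+95+80 = 524 pts.
Max-entry greedy (repeatedly take the single best remaining cell) gives 491 pts, worse by 33.
Next-best assignment: Mendoza→Backend role, Quispe→Data role, Farahani→Design role, Leclerc→Ops role, Costa→Lead role, Santos→Frontend role = 519 pts.
No other one-to-one assignment exceeds 524 pts.

Max total: 524 pts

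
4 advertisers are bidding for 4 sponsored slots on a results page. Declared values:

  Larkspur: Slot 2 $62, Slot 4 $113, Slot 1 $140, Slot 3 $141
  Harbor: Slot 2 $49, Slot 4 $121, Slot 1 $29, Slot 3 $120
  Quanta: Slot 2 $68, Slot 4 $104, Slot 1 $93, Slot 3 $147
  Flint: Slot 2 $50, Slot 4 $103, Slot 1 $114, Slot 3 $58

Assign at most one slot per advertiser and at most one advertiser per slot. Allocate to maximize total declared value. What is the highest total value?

Max total: $458

Optimal: Larkspur→Slot 1 ($140), Harbor→Slot 4 ($121), Quanta→Slot 3 ($147), Flint→Slot 2 ($50) — total 140+121+147+50 = $458.
Row-greedy (each advertiser in turn takes its best remaining slot) gives $405, worse by 53.
Swapping Quanta↔Harbor (Quanta→Slot 4 $104, Harbor→Slot 3 $120) loses 44.
Checked against all permutations: $458 is optimal.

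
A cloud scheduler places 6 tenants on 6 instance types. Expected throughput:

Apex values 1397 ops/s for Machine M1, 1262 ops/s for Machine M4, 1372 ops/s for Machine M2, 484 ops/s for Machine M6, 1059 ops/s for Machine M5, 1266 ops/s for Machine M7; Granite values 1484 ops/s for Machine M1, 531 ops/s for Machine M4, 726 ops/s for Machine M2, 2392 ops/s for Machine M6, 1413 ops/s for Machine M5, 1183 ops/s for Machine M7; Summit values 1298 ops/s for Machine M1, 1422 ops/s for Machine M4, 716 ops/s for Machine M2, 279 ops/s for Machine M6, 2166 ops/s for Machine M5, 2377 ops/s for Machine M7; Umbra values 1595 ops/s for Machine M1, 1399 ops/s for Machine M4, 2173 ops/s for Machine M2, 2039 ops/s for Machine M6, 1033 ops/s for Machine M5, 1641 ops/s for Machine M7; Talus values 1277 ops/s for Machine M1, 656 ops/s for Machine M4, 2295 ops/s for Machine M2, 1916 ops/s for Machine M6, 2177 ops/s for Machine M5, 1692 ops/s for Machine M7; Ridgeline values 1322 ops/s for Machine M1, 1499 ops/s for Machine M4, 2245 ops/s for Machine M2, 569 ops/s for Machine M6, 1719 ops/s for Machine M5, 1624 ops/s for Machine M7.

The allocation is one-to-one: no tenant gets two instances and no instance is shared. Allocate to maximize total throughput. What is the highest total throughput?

Maximum total: 12048 ops/s

Optimal: Apex→Machine M4 (1262 ops/s), Granite→Machine M6 (2392 ops/s), Summit→Machine M7 (2377 ops/s), Umbra→Machine M1 (1595 ops/s), Talus→Machine M5 (2177 ops/s), Ridgeline→Machine M2 (2245 ops/s) — total 1262+2392+2377+1595+2177+2245 = 12048 ops/s.
Column-greedy (each instance in turn goes to its best remaining tenant) gives 11213 ops/s, worse by 835.
Next-best assignment: Apex→Machine M1, Granite→Machine M6, Summit→Machine M7, Umbra→Machine M2, Talus→Machine M5, Ridgeline→Machine M4 = 12015 ops/s.
No other one-to-one assignment exceeds 12048 ops/s.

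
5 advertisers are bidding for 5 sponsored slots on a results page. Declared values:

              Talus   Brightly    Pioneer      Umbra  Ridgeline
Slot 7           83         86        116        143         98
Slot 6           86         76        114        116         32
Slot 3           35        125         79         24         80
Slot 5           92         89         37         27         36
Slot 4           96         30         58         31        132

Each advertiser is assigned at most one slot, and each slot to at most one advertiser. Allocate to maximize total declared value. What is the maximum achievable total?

Max total: $606

Optimal: Talus→Slot 5 ($92), Brightly→Slot 3 ($125), Pioneer→Slot 6 ($114), Umbra→Slot 7 ($143), Ridgeline→Slot 4 ($132) — total 92+125+114+143+132 = $606.
Row-greedy (each advertiser in turn takes its best remaining slot) gives $489, worse by 117.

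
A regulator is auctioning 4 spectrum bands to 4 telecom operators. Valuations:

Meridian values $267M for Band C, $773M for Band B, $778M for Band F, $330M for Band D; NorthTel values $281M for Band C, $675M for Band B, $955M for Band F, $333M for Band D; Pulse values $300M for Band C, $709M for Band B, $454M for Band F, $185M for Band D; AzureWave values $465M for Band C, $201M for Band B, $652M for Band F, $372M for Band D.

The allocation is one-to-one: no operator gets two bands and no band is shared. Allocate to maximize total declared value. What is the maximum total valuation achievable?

Optimal: Meridian→Band D ($330M), NorthTel→Band F ($955M), Pulse→Band B ($709M), AzureWave→Band C ($465M) — total 330+955+709+465 = $2459M.
Max-entry greedy (repeatedly take the single best remaining cell) gives $2378M, worse by 81.
Next-best assignment: Meridian→Band B, NorthTel→Band F, Pulse→Band C, AzureWave→Band D = $2400M.
Swapping AzureWave↔Pulse (AzureWave→Band B $201M, Pulse→Band C $300M) loses 673.

Maximum total: $2459M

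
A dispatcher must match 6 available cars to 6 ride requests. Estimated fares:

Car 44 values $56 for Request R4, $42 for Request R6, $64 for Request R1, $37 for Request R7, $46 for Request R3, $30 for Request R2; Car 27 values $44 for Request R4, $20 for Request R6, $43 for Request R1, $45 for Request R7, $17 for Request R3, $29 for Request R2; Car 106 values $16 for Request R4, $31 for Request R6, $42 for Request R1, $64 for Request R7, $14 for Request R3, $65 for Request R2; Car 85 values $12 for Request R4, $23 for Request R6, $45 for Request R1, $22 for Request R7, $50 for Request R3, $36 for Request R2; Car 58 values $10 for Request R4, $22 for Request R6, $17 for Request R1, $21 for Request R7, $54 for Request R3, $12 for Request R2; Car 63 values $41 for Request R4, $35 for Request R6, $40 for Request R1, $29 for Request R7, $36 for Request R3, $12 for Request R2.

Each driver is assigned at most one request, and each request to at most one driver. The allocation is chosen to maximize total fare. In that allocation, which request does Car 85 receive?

Car 85 receives Request R1.

This is a one-to-one assignment (maximum-weight bipartite matching).
Optimal: Car 44→Request R4 ($56), Car 27→Request R7 ($45), Car 106→Request R2 ($65), Car 85→Request R1 ($45), Car 58→Request R3 ($54), Car 63→Request R6 ($35) — total 56+45+65+45+54+35 = $300.
Column-greedy (each request in turn goes to its best remaining driver) gives $283, worse by 17.
Next-best assignment: Car 44→Request R1, Car 27→Request R4, Car 106→Request R7, Car 85→Request R2, Car 58→Request R3, Car 63→Request R6 = $297.
Every other assignment is strictly worse.
Car 85's own top request is Request R3 ($50), but forcing Car 85→Request R3 and reassigning the rest optimally gives only $287 — worse by 13.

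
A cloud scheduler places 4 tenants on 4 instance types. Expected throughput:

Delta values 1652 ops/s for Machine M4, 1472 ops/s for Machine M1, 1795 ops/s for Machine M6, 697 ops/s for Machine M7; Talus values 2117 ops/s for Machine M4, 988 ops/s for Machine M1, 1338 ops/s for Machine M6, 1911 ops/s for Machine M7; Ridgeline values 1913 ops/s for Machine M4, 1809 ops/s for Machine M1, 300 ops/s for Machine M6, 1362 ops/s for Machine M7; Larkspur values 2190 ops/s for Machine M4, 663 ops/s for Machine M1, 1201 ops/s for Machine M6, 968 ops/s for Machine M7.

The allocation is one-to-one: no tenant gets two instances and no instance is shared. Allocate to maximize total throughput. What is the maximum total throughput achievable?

Treat this as an assignment problem: match each tenant to one instance.
Optimal: Delta→Machine M6 (1795 ops/s), Talus→Machine M7 (1911 ops/s), Ridgeline→Machine M1 (1809 ops/s), Larkspur→Machine M4 (2190 ops/s) — total 1795+1911+1809+2190 = 7705 ops/s.
Next-best assignment: Delta→Machine M6, Talus→Machine M4, Ridgeline→Machine M1, Larkspur→Machine M7 = 6689 ops/s.

Max total: 7705 ops/s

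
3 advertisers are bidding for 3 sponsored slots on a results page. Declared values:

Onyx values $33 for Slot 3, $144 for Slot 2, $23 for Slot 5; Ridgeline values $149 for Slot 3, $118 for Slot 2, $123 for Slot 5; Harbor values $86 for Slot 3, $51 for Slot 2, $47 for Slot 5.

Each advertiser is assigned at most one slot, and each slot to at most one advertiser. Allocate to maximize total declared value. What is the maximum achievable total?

This is a one-to-one assignment (maximum-weight bipartite matching).
Optimal: Onyx→Slot 2 ($144), Ridgeline→Slot 5 ($123), Harbor→Slot 3 ($86) — total 144+123+86 = $353.
Column-greedy (each slot in turn goes to its best remaining advertiser) gives $340, worse by 13.
Next-best assignment: Onyx→Slot 2, Ridgeline→Slot 3, Harbor→Slot 5 = $340.
Swapping Ridgeline↔Onyx (Ridgeline→Slot 2 $118, Onyx→Slot 5 $23) loses 126.
Every other assignment is strictly worse.

Maximum total: $353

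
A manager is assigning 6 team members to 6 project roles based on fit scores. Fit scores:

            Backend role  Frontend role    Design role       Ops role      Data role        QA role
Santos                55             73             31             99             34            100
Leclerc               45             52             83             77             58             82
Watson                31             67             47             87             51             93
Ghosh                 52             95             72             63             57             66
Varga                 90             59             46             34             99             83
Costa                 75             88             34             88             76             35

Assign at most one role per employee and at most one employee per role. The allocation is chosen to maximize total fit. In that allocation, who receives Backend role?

This is the linear assignment problem.
Optimal: Santos→Ops role (99 pts), Leclerc→Design role (83 pts), Watson→QA role (93 pts), Ghosh→Frontend role (95 pts), Varga→Data role (99 pts), Costa→Backend role (75 pts) — total 99+83+93+95+99+75 = 544 pts.
Max-entry greedy (repeatedly take the single best remaining cell) gives 496 pts, worse by 48.
Next-best assignment: Santos→QA role, Leclerc→Design role, Watson→Ops role, Ghosh→Frontend role, Varga→Data role, Costa→Backend role = 539 pts.
Swapping Ghosh↔Watson (Ghosh→QA role 66 pts, Watson→Frontend role 67 pts) loses 55.
Costa's own top role is Frontend role (88 pts), but forcing Costa→Frontend role and reassigning the rest optimally gives only 514 pts — worse by 30.

Costa receives Backend role.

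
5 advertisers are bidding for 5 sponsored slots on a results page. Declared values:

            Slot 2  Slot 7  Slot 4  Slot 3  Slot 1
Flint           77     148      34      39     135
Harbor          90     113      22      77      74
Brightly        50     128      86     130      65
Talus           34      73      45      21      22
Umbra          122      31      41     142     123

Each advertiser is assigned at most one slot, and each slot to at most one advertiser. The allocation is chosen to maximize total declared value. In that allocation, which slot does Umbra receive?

Optimal: Flint→Slot 1 ($135), Harbor→Slot 7 ($113), Brightly→Slot 3 ($130), Talus→Slot 4 ($45), Umbra→Slot 2 ($122) — total 135+113+130+45+122 = $545.
Max-entry greedy (repeatedly take the single best remaining cell) gives $488, worse by 57.
Umbra's own top slot is Slot 3 ($142), but forcing Umbra→Slot 3 and reassigning the rest optimally gives only $540 — worse by 5.

Umbra receives Slot 2.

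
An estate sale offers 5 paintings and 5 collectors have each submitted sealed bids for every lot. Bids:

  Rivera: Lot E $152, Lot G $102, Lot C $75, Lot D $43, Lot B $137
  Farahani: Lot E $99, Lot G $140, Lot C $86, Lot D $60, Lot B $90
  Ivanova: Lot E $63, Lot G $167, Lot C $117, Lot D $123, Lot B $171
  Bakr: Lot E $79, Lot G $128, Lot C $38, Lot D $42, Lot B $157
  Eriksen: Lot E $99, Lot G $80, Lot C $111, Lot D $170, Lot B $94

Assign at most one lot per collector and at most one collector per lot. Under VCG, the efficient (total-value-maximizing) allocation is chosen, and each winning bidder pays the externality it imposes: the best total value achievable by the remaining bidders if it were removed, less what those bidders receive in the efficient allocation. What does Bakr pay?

Bakr pays $54.

Efficient allocation: Rivera→Lot E ($152), Farahani→Lot G ($140), Ivanova→Lot C ($117), Bakr→Lot B ($157), Eriksen→Lot D ($170); total welfare W = $736.
Bakr receives Lot B at value $157, so the others get W − 157 = $579.
Without Bakr: best allocation of the remaining 4 bidders over all 5 lots is Rivera→Lot E ($152), Farahani→Lot G ($140), Ivanova→Lot B ($171), Eriksen→Lot D ($170), total $633.
VCG payment = (others' best without Bakr) − (others' welfare with Bakr) = 633 − 579 = $54.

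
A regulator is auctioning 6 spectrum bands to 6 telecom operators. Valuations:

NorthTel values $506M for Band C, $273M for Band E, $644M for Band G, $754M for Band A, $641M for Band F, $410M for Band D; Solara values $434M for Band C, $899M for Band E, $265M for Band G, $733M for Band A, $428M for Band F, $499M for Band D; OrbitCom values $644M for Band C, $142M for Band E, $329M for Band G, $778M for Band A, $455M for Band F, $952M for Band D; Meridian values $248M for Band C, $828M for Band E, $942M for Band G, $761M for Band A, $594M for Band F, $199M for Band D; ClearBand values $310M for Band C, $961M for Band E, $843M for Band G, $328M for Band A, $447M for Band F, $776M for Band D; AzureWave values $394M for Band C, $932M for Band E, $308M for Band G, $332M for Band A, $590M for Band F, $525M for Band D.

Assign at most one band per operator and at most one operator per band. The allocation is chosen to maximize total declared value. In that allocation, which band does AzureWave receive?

AzureWave receives Band F.

Optimal: NorthTel→Band C ($506M), Solara→Band A ($733M), OrbitCom→Band D ($952M), Meridian→Band G ($942M), ClearBand→Band E ($961M), AzureWave→Band F ($590M) — total 506+733+952+942+961+590 = $4684M.
Row-greedy (each operator in turn takes its best remaining band) gives $4388M, worse by 296.
Next-best assignment: NorthTel→Band F, Solara→Band A, OrbitCom→Band C, Meridian→Band G, ClearBand→Band D, AzureWave→Band E = $4668M.
AzureWave's own top band is Band E ($932M), but forcing AzureWave→Band E and reassigning the rest optimally gives only $4668M — worse by 16.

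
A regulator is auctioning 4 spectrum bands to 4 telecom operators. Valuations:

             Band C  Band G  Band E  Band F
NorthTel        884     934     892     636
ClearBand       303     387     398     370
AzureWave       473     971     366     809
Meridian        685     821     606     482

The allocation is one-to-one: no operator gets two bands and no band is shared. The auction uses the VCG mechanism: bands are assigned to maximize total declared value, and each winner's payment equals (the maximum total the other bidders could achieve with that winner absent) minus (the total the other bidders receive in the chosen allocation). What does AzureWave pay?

Efficient allocation: NorthTel→Band E ($892M), ClearBand→Band F ($370M), AzureWave→Band G ($971M), Meridian→Band C ($685M); total welfare W = $2918M.
AzureWave receives Band G at value $971M, so the others get W − 971 = $1947M.
Without AzureWave: best allocation of the remaining 3 bidders over all 4 bands is NorthTel→Band C ($884M), ClearBand→Band E ($398M), Meridian→Band G ($821M), total $2103M.
VCG payment = (others' best without AzureWave) − (others' welfare with AzureWave) = 2103 − 1947 = $156M.

AzureWave pays $156M.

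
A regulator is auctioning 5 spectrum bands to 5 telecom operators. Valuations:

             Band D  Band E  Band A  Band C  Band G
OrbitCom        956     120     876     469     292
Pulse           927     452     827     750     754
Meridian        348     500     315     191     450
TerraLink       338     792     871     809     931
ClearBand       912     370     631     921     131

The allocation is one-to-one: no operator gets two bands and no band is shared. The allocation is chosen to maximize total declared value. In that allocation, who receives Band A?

Treat this as an assignment problem: match each operator to one band.
Optimal: OrbitCom→Band A ($876M), Pulse→Band D ($927M), Meridian→Band E ($500M), TerraLink→Band G ($931M), ClearBand→Band C ($921M) — total 876+927+500+931+921 = $4155M.
Swapping Meridian↔ClearBand (Meridian→Band C $191M, ClearBand→Band E $370M) loses 860.
Every other assignment is strictly worse.
OrbitCom's own top band is Band D ($956M), but forcing OrbitCom→Band D and reassigning the rest optimally gives only $4135M — worse by 20.

OrbitCom receives Band A.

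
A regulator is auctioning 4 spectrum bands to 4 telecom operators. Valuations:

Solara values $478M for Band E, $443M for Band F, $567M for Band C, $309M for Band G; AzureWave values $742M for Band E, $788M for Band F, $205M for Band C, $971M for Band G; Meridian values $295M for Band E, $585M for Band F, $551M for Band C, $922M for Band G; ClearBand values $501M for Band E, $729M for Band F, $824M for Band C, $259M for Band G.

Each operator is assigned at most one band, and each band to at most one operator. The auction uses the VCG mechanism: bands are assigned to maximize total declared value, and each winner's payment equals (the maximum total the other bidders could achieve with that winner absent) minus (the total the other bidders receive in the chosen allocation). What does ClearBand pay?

ClearBand pays $89M.

Efficient allocation: Solara→Band E ($478M), AzureWave→Band F ($788M), Meridian→Band G ($922M), ClearBand→Band C ($824M); total welfare W = $3012M.
ClearBand receives Band C at value $824M, so the others get W − 824 = $2188M.
Without ClearBand: best allocation of the remaining 3 bidders over all 4 bands is Solara→Band C ($567M), AzureWave→Band F ($788M), Meridian→Band G ($922M), total $2277M.
VCG payment = (others' best without ClearBand) − (others' welfare with ClearBand) = 2277 − 2188 = $89M.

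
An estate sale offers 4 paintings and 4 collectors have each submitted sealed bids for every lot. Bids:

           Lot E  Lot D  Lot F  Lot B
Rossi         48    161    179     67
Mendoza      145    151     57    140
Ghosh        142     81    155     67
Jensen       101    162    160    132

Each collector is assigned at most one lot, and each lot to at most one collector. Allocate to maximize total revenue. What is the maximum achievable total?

Maximum total: $623

This is the linear assignment problem.
Optimal: Rossi→Lot F ($179), Mendoza→Lot B ($140), Ghosh→Lot E ($142), Jensen→Lot D ($162) — total 179+140+142+162 = $623.
Column-greedy (each lot in turn goes to its best remaining collector) gives $553, worse by 70.
Next-best assignment: Rossi→Lot F, Mendoza→Lot D, Ghosh→Lot E, Jensen→Lot B = $604.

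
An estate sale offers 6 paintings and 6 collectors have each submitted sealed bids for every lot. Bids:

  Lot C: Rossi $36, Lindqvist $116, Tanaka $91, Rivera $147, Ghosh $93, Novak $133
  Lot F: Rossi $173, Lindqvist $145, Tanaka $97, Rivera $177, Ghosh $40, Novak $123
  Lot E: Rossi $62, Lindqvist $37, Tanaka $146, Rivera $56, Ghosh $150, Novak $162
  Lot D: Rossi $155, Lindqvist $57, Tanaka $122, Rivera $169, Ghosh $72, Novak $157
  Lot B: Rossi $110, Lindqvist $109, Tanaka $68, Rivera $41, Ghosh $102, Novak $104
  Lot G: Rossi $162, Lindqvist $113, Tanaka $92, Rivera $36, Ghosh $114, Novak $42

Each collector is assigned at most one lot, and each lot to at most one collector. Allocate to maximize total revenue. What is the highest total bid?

Max total: $860

This is the linear assignment problem.
Optimal: Rossi→Lot G ($162), Lindqvist→Lot C ($116), Tanaka→Lot E ($146), Rivera→Lot F ($177), Ghosh→Lot B ($102), Novak→Lot D ($157) — total 162+116+146+177+102+157 = $860.
No other one-to-one assignment exceeds $860.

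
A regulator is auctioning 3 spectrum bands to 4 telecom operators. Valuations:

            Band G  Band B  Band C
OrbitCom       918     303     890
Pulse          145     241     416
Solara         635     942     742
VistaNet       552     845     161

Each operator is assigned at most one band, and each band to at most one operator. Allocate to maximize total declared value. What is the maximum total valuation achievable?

Optimal: OrbitCom→Band G ($918M), VistaNet→Band B ($845M), Solara→Band C ($742M) — total 918+845+742 = $2505M.
Column-greedy (each band in turn goes to its best remaining operator) gives $2276M, worse by 229.
Swapping VistaNet↔Solara (VistaNet→Band C $161M, Solara→Band B $942M) loses 484.
Every other assignment is strictly worse.

Maximum total: $2505M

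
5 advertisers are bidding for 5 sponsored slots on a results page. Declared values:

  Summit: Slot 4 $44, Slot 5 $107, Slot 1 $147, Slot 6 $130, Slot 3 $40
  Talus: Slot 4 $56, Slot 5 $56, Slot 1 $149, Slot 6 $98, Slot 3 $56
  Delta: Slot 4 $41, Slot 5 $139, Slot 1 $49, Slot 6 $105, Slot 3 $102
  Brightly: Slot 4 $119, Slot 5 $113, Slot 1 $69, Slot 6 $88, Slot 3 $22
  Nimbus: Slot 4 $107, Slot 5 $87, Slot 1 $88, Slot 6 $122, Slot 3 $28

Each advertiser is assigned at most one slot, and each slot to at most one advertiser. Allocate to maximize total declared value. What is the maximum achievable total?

This is the linear assignment problem.
Optimal: Summit→Slot 6 ($130), Talus→Slot 1 ($149), Delta→Slot 3 ($102), Brightly→Slot 5 ($113), Nimbus→Slot 4 ($107) — total 130+149+102+113+107 = $601.
Row-greedy (each advertiser in turn takes its best remaining slot) gives $531, worse by 70.
Next-best assignment: Summit→Slot 5, Talus→Slot 1, Delta→Slot 3, Brightly→Slot 4, Nimbus→Slot 6 = $599.

Max total: $601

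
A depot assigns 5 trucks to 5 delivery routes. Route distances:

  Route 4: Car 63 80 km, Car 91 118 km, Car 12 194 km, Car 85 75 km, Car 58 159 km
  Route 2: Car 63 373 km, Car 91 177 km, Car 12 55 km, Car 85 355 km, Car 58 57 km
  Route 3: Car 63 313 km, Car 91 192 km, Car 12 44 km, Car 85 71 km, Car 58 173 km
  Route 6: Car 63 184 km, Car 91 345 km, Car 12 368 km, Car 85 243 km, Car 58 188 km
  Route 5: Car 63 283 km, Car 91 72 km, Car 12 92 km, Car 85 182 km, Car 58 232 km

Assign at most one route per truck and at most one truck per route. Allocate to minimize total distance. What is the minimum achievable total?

Treat this as an assignment problem: match each truck to one route.
Optimal: Car 63→Route 6 (184 km), Car 91→Route 5 (72 km), Car 12→Route 3 (44 km), Car 85→Route 4 (75 km), Car 58→Route 2 (57 km) — total 184+72+44+75+57 = 432 km.
Row-greedy (each truck in turn takes its cheapest remaining route) gives 496 km, worse by 64.
Checked against all permutations: 432 km is optimal.

Minimum total: 432 km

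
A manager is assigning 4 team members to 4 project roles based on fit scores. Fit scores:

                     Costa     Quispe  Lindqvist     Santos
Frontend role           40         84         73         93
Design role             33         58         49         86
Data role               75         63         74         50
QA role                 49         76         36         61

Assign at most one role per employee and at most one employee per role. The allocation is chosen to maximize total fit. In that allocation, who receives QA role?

Optimal: Costa→Data role (75 pts), Quispe→QA role (76 pts), Lindqvist→Frontend role (73 pts), Santos→Design role (86 pts) — total 75+76+73+86 = 310 pts.
Next-best assignment: Costa→Data role, Quispe→QA role, Lindqvist→Design role, Santos→Frontend role = 293 pts.
No other one-to-one assignment exceeds 310 pts.
Quispe's own top role is Frontend role (84 pts), but forcing Quispe→Frontend role and reassigning the rest optimally gives only 293 pts — worse by 17.

Quispe receives QA role.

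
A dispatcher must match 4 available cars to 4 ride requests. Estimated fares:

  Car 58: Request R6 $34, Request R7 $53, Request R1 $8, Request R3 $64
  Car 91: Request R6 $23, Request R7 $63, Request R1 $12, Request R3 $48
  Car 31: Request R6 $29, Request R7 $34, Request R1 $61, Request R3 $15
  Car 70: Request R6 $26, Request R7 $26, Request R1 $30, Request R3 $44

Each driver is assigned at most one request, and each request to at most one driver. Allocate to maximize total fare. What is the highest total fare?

Optimal: Car 58→Request R3 ($64), Car 91→Request R7 ($63), Car 31→Request R1 ($61), Car 70→Request R6 ($26) — total 64+63+61+26 = $214.
Column-greedy (each request in turn goes to its best remaining driver) gives $202, worse by 12.
Next-best assignment: Car 58→Request R6, Car 91→Request R7, Car 31→Request R1, Car 70→Request R3 = $202.
Every other assignment is strictly worse.

Max total: $214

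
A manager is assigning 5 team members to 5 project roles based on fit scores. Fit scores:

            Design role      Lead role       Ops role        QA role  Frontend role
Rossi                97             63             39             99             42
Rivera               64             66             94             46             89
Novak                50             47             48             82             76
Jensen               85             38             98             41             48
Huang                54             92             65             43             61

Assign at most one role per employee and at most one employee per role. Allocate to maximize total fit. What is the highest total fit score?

Maximum total: 458 pts

Treat this as an assignment problem: match each employee to one role.
Optimal: Rossi→Design role (97 pts), Rivera→Frontend role (89 pts), Novak→QA role (82 pts), Jensen→Ops role (98 pts), Huang→Lead role (92 pts) — total 97+89+82+98+92 = 458 pts.
Max-entry greedy (repeatedly take the single best remaining cell) gives 428 pts, worse by 30.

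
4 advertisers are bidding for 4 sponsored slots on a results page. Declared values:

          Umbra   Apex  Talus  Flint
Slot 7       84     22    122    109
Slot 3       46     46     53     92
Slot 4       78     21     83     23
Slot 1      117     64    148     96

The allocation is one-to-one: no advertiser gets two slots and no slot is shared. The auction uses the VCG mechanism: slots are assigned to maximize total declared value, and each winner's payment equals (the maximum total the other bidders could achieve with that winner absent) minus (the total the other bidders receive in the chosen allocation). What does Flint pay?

Flint pays $13.

Efficient allocation: Umbra→Slot 4 ($78), Apex→Slot 3 ($46), Talus→Slot 1 ($148), Flint→Slot 7 ($109); total welfare W = $381.
Flint receives Slot 7 at value $109, so the others get W − 109 = $272.
Without Flint: best allocation of the remaining 3 bidders over all 4 slots is Umbra→Slot 1 ($117), Apex→Slot 3 ($46), Talus→Slot 7 ($122), total $285.
VCG payment = (others' best without Flint) − (others' welfare with Flint) = 285 − 272 = $13.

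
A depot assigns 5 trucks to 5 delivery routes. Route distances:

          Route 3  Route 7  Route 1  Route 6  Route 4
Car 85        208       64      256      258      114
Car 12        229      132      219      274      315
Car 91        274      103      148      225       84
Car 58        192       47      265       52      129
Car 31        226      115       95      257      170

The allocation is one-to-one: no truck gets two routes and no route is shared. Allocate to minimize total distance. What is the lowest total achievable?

Minimum total: 524 km

Optimal: Car 85→Route 7 (64 km), Car 12→Route 3 (229 km), Car 91→Route 4 (84 km), Car 58→Route 6 (52 km), Car 31→Route 1 (95 km) — total 64+229+84+52+95 = 524 km.
Min-entry greedy (repeatedly take the single cheapest remaining cell) gives 708 km, worse by 184.
Next-best assignment: Car 85→Route 3, Car 12→Route 7, Car 91→Route 4, Car 58→Route 6, Car 31→Route 1 = 571 km.
Swapping Car 85↔Car 58 (Car 85→Route 6 258 km, Car 58→Route 7 47 km) adds 189.
No other one-to-one assignment undercuts 524 km.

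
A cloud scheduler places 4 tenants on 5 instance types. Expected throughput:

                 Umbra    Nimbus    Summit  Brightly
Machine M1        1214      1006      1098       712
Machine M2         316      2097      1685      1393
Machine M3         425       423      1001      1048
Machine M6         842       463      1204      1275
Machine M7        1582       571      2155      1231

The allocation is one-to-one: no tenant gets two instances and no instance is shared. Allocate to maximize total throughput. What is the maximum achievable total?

Optimal: Umbra→Machine M1 (1214 ops/s), Nimbus→Machine M2 (2097 ops/s), Summit→Machine M7 (2155 ops/s), Brightly→Machine M6 (1275 ops/s) — total 1214+2097+2155+1275 = 6741 ops/s.

Maximum total: 6741 ops/s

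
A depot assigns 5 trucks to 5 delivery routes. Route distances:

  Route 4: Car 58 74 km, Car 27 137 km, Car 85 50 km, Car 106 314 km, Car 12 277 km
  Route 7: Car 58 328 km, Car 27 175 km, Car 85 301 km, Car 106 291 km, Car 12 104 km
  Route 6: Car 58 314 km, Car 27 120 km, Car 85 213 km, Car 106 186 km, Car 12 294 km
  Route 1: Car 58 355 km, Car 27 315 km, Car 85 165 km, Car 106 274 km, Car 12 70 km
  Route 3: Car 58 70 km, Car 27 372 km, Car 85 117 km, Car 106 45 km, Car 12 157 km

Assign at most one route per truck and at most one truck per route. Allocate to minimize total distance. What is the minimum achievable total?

Optimal: Car 58→Route 4 (74 km), Car 27→Route 6 (120 km), Car 85→Route 1 (165 km), Car 106→Route 3 (45 km), Car 12→Route 7 (104 km) — total 74+120+165+45+104 = 508 km.

Minimum total: 508 km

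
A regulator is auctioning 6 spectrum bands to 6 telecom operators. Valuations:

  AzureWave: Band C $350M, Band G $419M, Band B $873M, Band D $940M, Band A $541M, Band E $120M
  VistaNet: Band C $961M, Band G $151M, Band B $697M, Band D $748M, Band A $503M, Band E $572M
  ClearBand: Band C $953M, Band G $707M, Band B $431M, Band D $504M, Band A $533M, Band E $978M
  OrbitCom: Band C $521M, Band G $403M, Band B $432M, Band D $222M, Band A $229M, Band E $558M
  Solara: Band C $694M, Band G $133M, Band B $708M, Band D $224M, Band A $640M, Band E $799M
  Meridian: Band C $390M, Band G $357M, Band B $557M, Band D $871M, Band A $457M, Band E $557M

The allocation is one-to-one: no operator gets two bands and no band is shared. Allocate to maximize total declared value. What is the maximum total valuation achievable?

This is a one-to-one assignment (maximum-weight bipartite matching).
Optimal: AzureWave→Band B ($873M), VistaNet→Band C ($961M), ClearBand→Band E ($978M), OrbitCom→Band G ($403M), Solara→Band A ($640M), Meridian→Band D ($871M) — total 873+961+978+403+640+871 = $4726M.
Row-greedy (each operator in turn takes its best remaining band) gives $4308M, worse by 418.
Swapping VistaNet↔ClearBand (VistaNet→Band E $572M, ClearBand→Band C $953M) loses 414.
No other one-to-one assignment exceeds $4726M.

Max total: $4726M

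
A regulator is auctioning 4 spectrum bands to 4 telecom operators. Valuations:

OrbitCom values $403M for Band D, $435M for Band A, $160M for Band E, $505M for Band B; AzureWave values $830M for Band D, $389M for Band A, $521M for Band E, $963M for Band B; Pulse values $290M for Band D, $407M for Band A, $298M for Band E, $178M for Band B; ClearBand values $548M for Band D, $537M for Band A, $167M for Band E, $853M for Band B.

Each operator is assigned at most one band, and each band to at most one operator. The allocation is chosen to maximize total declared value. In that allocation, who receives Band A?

This is a one-to-one assignment (maximum-weight bipartite matching).
Optimal: OrbitCom→Band A ($435M), AzureWave→Band D ($830M), Pulse→Band E ($298M), ClearBand→Band B ($853M) — total 435+830+298+853 = $2416M.
Max-entry greedy (repeatedly take the single best remaining cell) gives $2244M, worse by 172.
Next-best assignment: OrbitCom→Band E, AzureWave→Band D, Pulse→Band A, ClearBand→Band B = $2250M.
OrbitCom's own top band is Band B ($505M), but forcing OrbitCom→Band B and reassigning the rest optimally gives only $2170M — worse by 246.

OrbitCom receives Band A.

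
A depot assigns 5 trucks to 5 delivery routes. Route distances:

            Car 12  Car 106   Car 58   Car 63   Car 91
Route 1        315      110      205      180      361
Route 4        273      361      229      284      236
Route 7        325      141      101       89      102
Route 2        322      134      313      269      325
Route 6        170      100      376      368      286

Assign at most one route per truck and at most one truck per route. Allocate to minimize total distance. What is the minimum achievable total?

Min total: 815 km

Optimal: Car 12→Route 6 (170 km), Car 106→Route 2 (134 km), Car 58→Route 4 (229 km), Car 63→Route 1 (180 km), Car 91→Route 7 (102 km) — total 170+134+229+180+102 = 815 km.
Row-greedy (each truck in turn takes its cheapest remaining route) gives 886 km, worse by 71.
Swapping Car 58↔Car 12 (Car 58→Route 6 376 km, Car 12→Route 4 273 km) adds 250.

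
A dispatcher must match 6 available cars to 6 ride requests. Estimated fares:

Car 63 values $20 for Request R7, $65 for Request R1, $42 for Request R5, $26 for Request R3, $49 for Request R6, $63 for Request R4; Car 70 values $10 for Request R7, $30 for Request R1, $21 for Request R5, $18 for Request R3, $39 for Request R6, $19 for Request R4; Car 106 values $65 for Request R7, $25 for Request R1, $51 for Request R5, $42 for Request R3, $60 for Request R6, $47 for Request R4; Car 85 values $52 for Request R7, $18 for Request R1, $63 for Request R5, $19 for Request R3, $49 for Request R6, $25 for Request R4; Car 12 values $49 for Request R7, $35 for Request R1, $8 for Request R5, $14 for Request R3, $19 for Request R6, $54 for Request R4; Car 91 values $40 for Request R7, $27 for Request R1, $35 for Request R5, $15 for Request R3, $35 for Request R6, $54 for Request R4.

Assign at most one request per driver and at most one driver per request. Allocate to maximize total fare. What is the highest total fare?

Optimal: Car 63→Request R1 ($65), Car 70→Request R6 ($39), Car 106→Request R3 ($42), Car 85→Request R5 ($63), Car 12→Request R7 ($49), Car 91→Request R4 ($54) — total 65+39+42+63+49+54 = $312.
Row-greedy (each driver in turn takes its best remaining request) gives $301, worse by 11.
Swapping Car 12↔Car 91 (Car 12→Request R4 $54, Car 91→Request R7 $40) loses 9.

Max total: $312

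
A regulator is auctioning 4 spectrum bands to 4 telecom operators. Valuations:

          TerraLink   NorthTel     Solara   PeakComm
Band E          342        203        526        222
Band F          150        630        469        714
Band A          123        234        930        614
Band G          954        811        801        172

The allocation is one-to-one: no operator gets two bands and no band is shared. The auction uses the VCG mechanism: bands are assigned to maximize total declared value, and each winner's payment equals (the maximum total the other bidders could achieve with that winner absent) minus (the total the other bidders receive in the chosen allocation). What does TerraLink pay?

TerraLink pays $608M.

Efficient allocation: TerraLink→Band G ($954M), NorthTel→Band E ($203M), Solara→Band A ($930M), PeakComm→Band F ($714M); total welfare W = $2801M.
TerraLink receives Band G at value $954M, so the others get W − 954 = $1847M.
Without TerraLink: best allocation of the remaining 3 bidders over all 4 bands is NorthTel→Band G ($811M), Solara→Band A ($930M), PeakComm→Band F ($714M), total $2455M.
VCG payment = (others' best without TerraLink) − (others' welfare with TerraLink) = 2455 − 1847 = $608M.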